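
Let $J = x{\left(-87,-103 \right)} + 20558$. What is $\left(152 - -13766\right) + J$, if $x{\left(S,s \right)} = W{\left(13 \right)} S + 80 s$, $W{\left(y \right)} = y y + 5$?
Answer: $11098$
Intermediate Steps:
$W{\left(y \right)} = 5 + y^{2}$ ($W{\left(y \right)} = y^{2} + 5 = 5 + y^{2}$)
$x{\left(S,s \right)} = 80 s + 174 S$ ($x{\left(S,s \right)} = \left(5 + 13^{2}\right) S + 80 s = \left(5 + 169\right) S + 80 s = 174 S + 80 s = 80 s + 174 S$)
$J = -2820$ ($J = \left(80 \left(-103\right) + 174 \left(-87\right)\right) + 20558 = \left(-8240 - 15138\right) + 20558 = -23378 + 20558 = -2820$)
$\left(152 - -13766\right) + J = \left(152 - -13766\right) - 2820 = \left(152 + 13766\right) - 2820 = 13918 - 2820 = 11098$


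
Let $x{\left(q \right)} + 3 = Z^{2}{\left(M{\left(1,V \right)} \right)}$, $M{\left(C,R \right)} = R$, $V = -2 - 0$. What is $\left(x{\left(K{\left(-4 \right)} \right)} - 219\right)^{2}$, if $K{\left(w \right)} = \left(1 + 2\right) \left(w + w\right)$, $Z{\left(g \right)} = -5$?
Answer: $38809$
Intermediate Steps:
$V = -2$ ($V = -2 + 0 = -2$)
$K{\left(w \right)} = 6 w$ ($K{\left(w \right)} = 3 \cdot 2 w = 6 w$)
$x{\left(q \right)} = 22$ ($x{\left(q \right)} = -3 + \left(-5\right)^{2} = -3 + 25 = 22$)
$\left(x{\left(K{\left(-4 \right)} \right)} - 219\right)^{2} = \left(22 - 219\right)^{2} = \left(-197\right)^{2} = 38809$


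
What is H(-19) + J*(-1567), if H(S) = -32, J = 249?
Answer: -390215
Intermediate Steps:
H(-19) + J*(-1567) = -32 + 249*(-1567) = -32 - 390183 = -390215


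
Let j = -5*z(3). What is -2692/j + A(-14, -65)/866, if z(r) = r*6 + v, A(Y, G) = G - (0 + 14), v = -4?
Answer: 1162871/30310 ≈ 38.366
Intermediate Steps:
A(Y, G) = -14 + G (A(Y, G) = G - 1*14 = G - 14 = -14 + G)
z(r) = -4 + 6*r (z(r) = r*6 - 4 = 6*r - 4 = -4 + 6*r)
j = -70 (j = -5*(-4 + 6*3) = -5*(-4 + 18) = -5*14 = -70)
-2692/j + A(-14, -65)/866 = -2692/(-70) + (-14 - 65)/866 = -2692*(-1/70) - 79*1/866 = 1346/35 - 79/866 = 1162871/30310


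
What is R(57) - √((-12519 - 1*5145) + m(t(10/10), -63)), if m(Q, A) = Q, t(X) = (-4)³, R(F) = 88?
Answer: 88 - 8*I*√277 ≈ 88.0 - 133.15*I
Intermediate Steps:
t(X) = -64
R(57) - √((-12519 - 1*5145) + m(t(10/10), -63)) = 88 - √((-12519 - 1*5145) - 64) = 88 - √((-12519 - 5145) - 64) = 88 - √(-17664 - 64) = 88 - √(-17728) = 88 - 8*I*√277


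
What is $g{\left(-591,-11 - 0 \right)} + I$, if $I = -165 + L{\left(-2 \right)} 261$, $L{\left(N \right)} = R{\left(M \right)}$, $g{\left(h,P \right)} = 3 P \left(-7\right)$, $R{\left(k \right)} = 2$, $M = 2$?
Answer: $588$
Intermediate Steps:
$g{\left(h,P \right)} = - 21 P$
$L{\left(N \right)} = 2$
$I = 357$ ($I = -165 + 2 \cdot 261 = -165 + 522 = 357$)
$g{\left(-591,-11 - 0 \right)} + I = - 21 \left(-11 - 0\right) + 357 = - 21 \left(-11 + 0\right) + 357 = \left(-21\right) \left(-11\right) + 357 = 231 + 357 = 588$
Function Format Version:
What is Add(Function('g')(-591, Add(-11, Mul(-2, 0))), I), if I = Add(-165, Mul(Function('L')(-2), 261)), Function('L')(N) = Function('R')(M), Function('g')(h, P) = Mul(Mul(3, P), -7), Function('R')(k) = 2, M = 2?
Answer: 588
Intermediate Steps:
Function('g')(h, P) = Mul(-21, P)
Function('L')(N) = 2
I = 357 (I = Add(-165, Mul(2, 261)) = Add(-165, 522) = 357)
Add(Function('g')(-591, Add(-11, Mul(-2, 0))), I) = Add(Mul(-21, Add(-11, Mul(-2, 0))), 357) = Add(Mul(-21, Add(-11, 0)), 357) = Add(Mul(-21, -11), 357) = Add(231, 357) = 588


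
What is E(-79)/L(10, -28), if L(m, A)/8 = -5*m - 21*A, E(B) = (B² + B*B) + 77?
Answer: 12559/4304 ≈ 2.9180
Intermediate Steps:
E(B) = 77 + 2*B² (E(B) = (B² + B²) + 77 = 2*B² + 77 = 77 + 2*B²)
L(m, A) = -168*A - 40*m (L(m, A) = 8*(-5*m - 21*A) = 8*(-21*A - 5*m) = -168*A - 40*m)
E(-79)/L(10, -28) = (77 + 2*(-79)²)/(-168*(-28) - 40*10) = (77 + 2*6241)/(4704 - 400) = (77 + 12482)/4304 = 12559*(1/4304) = 12559/4304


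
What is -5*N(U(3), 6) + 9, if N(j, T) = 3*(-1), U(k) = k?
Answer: 24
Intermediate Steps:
N(j, T) = -3
-5*N(U(3), 6) + 9 = -5*(-3) + 9 = 15 + 9 = 24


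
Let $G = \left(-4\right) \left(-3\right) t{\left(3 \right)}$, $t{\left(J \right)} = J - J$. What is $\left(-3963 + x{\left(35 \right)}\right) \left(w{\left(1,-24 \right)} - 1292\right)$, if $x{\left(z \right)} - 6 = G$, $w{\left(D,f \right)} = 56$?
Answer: $4890852$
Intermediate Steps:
$t{\left(J \right)} = 0$
$G = 0$ ($G = \left(-4\right) \left(-3\right) 0 = 12 \cdot 0 = 0$)
$x{\left(z \right)} = 6$ ($x{\left(z \right)} = 6 + 0 = 6$)
$\left(-3963 + x{\left(35 \right)}\right) \left(w{\left(1,-24 \right)} - 1292\right) = \left(-3963 + 6\right) \left(56 - 1292\right) = \left(-3957\right) \left(-1236\right) = 4890852$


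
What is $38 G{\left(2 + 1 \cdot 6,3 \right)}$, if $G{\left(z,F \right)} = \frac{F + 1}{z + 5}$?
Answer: $\frac{152}{13} \approx 11.692$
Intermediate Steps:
$G{\left(z,F \right)} = \frac{1 + F}{5 + z}$
$38 G{\left(2 + 1 \cdot 6,3 \right)} = 38 \frac{1 + 3}{5 + \left(2 + 1 \cdot 6\right)} = 38 \frac{1}{5 + \left(2 + 6\right)} 4 = 38 \frac{1}{5 + 8} \cdot 4 = 38 \cdot \frac{1}{13} \cdot 4 = 38 \cdot \frac{4}{13} = \frac{152}{13}$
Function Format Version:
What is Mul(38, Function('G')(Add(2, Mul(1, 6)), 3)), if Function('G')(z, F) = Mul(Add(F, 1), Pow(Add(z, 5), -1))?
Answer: Rational(152, 13) ≈ 11.692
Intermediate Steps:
Function('G')(z, F) = Mul(Pow(Add(5, z), -1), Add(1, F)) (Function('G')(z, F) = Mul(Add(1, F), Pow(Add(5, z), -1)) = Mul(Pow(Add(5, z), -1), Add(1, F)))
Mul(38, Function('G')(Add(2, Mul(1, 6)), 3)) = Mul(38, Mul(Pow(Add(5, Add(2, Mul(1, 6))), -1), Add(1, 3))) = Mul(38, Mul(Pow(Add(5, Add(2, 6)), -1), 4)) = Mul(38, Mul(Pow(Add(5, 8), -1), 4)) = Mul(38, Mul(Pow(13, -1), 4)) = Mul(38, Mul(Rational(1, 13), 4)) = Mul(38, Rational(4, 13)) = Rational(152, 13)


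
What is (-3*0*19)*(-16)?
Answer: 0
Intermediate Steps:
(-3*0*19)*(-16) = (0*19)*(-16) = 0*(-16) = 0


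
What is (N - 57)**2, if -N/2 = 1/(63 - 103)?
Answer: 1297321/400 ≈ 3243.3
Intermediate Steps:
N = 1/20 (N = -2/(63 - 103) = -2/(-40) = -2*(-1/40) = 1/20 ≈ 0.050000)
(N - 57)**2 = (1/20 - 57)**2 = (-1139/20)**2 = 1297321/400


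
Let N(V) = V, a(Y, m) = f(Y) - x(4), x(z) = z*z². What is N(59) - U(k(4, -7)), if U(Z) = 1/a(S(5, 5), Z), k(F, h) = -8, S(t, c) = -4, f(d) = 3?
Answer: 3600/61 ≈ 59.016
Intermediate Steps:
x(z) = z³
a(Y, m) = -61 (a(Y, m) = 3 - 1*4³ = 3 - 1*64 = 3 - 64 = -61)
U(Z) = -1/61 (U(Z) = 1/(-61) = -1/61)
N(59) - U(k(4, -7)) = 59 - 1*(-1/61) = 59 + 1/61 = 3600/61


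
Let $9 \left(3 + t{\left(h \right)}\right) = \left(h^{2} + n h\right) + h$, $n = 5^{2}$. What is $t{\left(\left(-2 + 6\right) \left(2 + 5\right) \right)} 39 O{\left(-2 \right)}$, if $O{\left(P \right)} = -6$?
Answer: $-38610$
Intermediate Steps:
$n = 25$
$t{\left(h \right)} = -3 + \frac{h^{2}}{9} + \frac{26 h}{9}$ ($t{\left(h \right)} = -3 + \frac{\left(h^{2} + 25 h\right) + h}{9} = -3 + \frac{h^{2} + 26 h}{9} = -3 + \left(\frac{h^{2}}{9} + \frac{26 h}{9}\right) = -3 + \frac{h^{2}}{9} + \frac{26 h}{9}$)
$t{\left(\left(-2 + 6\right) \left(2 + 5\right) \right)} 39 O{\left(-2 \right)} = \left(-3 + \frac{\left(\left(-2 + 6\right) \left(2 + 5\right)\right)^{2}}{9} + \frac{26 \left(-2 + 6\right) \left(2 + 5\right)}{9}\right) 39 \left(-6\right) = \left(-3 + \frac{\left(4 \cdot 7\right)^{2}}{9} + \frac{26 \cdot 4 \cdot 7}{9}\right) 39 \left(-6\right) = \left(-3 + \frac{28^{2}}{9} + \frac{26}{9} \cdot 28\right) 39 \left(-6\right) = \left(-3 + \frac{1}{9} \cdot 784 + \frac{728}{9}\right) 39 \left(-6\right) = \left(-3 + \frac{784}{9} + \frac{728}{9}\right) 39 \left(-6\right) = 165 \cdot 39 \left(-6\right) = 6435 \left(-6\right) = -38610$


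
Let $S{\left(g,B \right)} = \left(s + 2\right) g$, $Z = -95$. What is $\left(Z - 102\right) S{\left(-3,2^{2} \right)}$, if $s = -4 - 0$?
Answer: $-1182$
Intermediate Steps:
$s = -4$ ($s = -4 + 0 = -4$)
$S{\left(g,B \right)} = - 2 g$ ($S{\left(g,B \right)} = \left(-4 + 2\right) g = - 2 g$)
$\left(Z - 102\right) S{\left(-3,2^{2} \right)} = \left(-95 - 102\right) \left(\left(-2\right) \left(-3\right)\right) = \left(-197\right) 6 = -1182$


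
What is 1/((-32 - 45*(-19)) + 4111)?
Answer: 1/4934 ≈ 0.00020268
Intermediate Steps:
1/((-32 - 45*(-19)) + 4111) = 1/((-32 + 855) + 4111) = 1/(823 + 4111) = 1/4934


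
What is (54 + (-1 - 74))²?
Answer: 441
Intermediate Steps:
(54 + (-1 - 74))² = (54 - 75)² = (-21)² = 441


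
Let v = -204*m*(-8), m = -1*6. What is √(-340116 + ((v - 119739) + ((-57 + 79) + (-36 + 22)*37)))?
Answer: I*√470143 ≈ 685.67*I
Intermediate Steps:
m = -6
v = -9792 (v = -(-1224)*(-8) = -204*48 = -9792)
√(-340116 + ((v - 119739) + ((-57 + 79) + (-36 + 22)*37))) = √(-340116 + ((-9792 - 119739) + ((-57 + 79) + (-36 + 22)*37))) = √(-340116 + (-129531 + (22 - 14*37))) = √(-340116 + (-129531 + (22 - 518))) = √(-340116 + (-129531 - 496)) = √(-340116 - 130027) = √(-470143) = I*√470143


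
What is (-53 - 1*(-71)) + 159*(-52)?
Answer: -8250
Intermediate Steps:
(-53 - 1*(-71)) + 159*(-52) = (-53 + 71) - 8268 = 18 - 8268 = -8250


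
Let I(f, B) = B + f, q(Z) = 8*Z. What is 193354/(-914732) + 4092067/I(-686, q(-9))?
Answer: -9549212228/1768793 ≈ -5398.7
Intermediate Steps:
193354/(-914732) + 4092067/I(-686, q(-9)) = 193354/(-914732) + 4092067/(8*(-9) - 686) = 193354*(-1/914732) + 4092067/(-72 - 686) = -1973/9334 + 4092067/(-758) = -1973/9334 + 4092067*(-1/758) = -1973/9334 - 4092067/758 = -9549212228/1768793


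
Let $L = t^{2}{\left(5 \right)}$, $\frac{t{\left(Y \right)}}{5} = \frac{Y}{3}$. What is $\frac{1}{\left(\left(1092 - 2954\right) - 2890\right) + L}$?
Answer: $- \frac{9}{42143} \approx -0.00021356$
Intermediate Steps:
$t{\left(Y \right)} = \frac{5 Y}{3}$ ($t{\left(Y \right)} = 5 \frac{Y}{3} = \frac{5 Y}{3}$)
$L = \frac{625}{9}$ ($L = \left(\frac{5}{3} \cdot 5\right)^{2} = \left(\frac{25}{3}\right)^{2} = \frac{625}{9} \approx 69.444$)
$\frac{1}{\left(\left(1092 - 2954\right) - 2890\right) + L} = \frac{1}{\left(\left(1092 - 2954\right) - 2890\right) + \frac{625}{9}} = \frac{1}{\left(-1862 - 2890\right) + \frac{625}{9}} = \frac{1}{-4752 + \frac{625}{9}} = \frac{1}{- \frac{42143}{9}} = - \frac{9}{42143}$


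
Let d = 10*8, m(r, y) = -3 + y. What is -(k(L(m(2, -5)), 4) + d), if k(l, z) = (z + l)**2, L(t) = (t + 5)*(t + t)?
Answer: -2784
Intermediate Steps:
L(t) = 2*t*(5 + t) (L(t) = (5 + t)*(2*t) = 2*t*(5 + t))
k(l, z) = (l + z)**2
d = 80
-(k(L(m(2, -5)), 4) + d) = -((2*(-3 - 5)*(5 + (-3 - 5)) + 4)**2 + 80) = -((2*(-8)*(5 - 8) + 4)**2 + 80) = -((2*(-8)*(-3) + 4)**2 + 80) = -((48 + 4)**2 + 80) = -(52**2 + 80) = -(2704 + 80) = -1*2784 = -2784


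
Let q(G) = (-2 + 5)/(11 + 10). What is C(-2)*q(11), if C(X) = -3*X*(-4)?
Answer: -24/7 ≈ -3.4286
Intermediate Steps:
C(X) = 12*X
q(G) = ⅐ (q(G) = 3/21 = 3*(1/21) = ⅐)
C(-2)*q(11) = (12*(-2))*(⅐) = -24*⅐ = -24/7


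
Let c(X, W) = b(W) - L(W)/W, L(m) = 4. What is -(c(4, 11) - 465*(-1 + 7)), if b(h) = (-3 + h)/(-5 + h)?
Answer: 92038/33 ≈ 2789.0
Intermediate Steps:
b(h) = (-3 + h)/(-5 + h)
c(X, W) = -4/W + (-3 + W)/(-5 + W) (c(X, W) = (-3 + W)/(-5 + W) - 4/W = -4/W + (-3 + W)/(-5 + W))
-(c(4, 11) - 465*(-1 + 7)) = -((20 + 11**2 - 7*11)/(11*(-5 + 11)) - 465*(-1 + 7)) = -((1/11)*(20 + 121 - 77)/6 - 465*6) = -((1/11)*(1/6)*64 - 93*30) = -(32/33 - 2790) = -1*(-92038/33) = 92038/33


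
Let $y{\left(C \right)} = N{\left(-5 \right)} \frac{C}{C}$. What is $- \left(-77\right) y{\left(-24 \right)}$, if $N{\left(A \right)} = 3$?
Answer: $231$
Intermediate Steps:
$y{\left(C \right)} = 3$ ($y{\left(C \right)} = 3 \frac{C}{C} = 3 \cdot 1 = 3$)
$- \left(-77\right) y{\left(-24 \right)} = - \left(-77\right) 3 = \left(-1\right) \left(-231\right) = 231$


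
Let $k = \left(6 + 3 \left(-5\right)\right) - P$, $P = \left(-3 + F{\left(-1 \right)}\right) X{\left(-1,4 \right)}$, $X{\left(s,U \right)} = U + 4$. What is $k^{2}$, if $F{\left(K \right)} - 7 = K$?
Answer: $1089$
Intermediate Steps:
$X{\left(s,U \right)} = 4 + U$
$F{\left(K \right)} = 7 + K$
$P = 24$ ($P = \left(-3 + \left(7 - 1\right)\right) \left(4 + 4\right) = \left(-3 + 6\right) 8 = 3 \cdot 8 = 24$)
$k = -33$ ($k = \left(6 + 3 \left(-5\right)\right) - 24 = \left(6 - 15\right) - 24 = -9 - 24 = -33$)
$k^{2} = \left(-33\right)^{2} = 1089$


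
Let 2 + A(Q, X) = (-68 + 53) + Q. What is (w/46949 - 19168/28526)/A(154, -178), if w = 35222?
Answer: 52412170/91739801419 ≈ 0.00057131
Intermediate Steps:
A(Q, X) = -17 + Q (A(Q, X) = -2 + ((-68 + 53) + Q) = -2 + (-15 + Q) = -17 + Q)
(w/46949 - 19168/28526)/A(154, -178) = (35222/46949 - 19168/28526)/(-17 + 154) = (35222*(1/46949) - 19168*1/28526)/137 = (35222/46949 - 9584/14263)*(1/137) = (52412170/669633587)*(1/137) = 52412170/91739801419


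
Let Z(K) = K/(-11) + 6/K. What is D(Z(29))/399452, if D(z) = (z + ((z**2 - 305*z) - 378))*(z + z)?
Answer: -28900809425/6483457278034 ≈ -0.0044576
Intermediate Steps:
Z(K) = 6/K - K/11 (Z(K) = K*(-1/11) + 6/K = -K/11 + 6/K = 6/K - K/11)
D(z) = 2*z*(-378 + z**2 - 304*z) (D(z) = (z + (-378 + z**2 - 305*z))*(2*z) = (-378 + z**2 - 304*z)*(2*z) = 2*z*(-378 + z**2 - 304*z))
D(Z(29))/399452 = (2*(6/29 - 1/11*29)*(-378 + (6/29 - 1/11*29)**2 - 304*(6/29 - 1/11*29)))/399452 = (2*(6*(1/29) - 29/11)*(-378 + (6*(1/29) - 29/11)**2 - 304*(6*(1/29) - 29/11)))*(1/399452) = (2*(6/29 - 29/11)*(-378 + (6/29 - 29/11)**2 - 304*(6/29 - 29/11)))*(1/399452) = (2*(-775/319)*(-378 + (-775/319)**2 - 304*(-775/319)))*(1/399452) = (2*(-775/319)*(-378 + 600625/101761 + 235600/319))*(1/399452) = (2*(-775/319)*(37291367/101761))*(1/399452) = -57801618850/32461759*1/399452 = -28900809425/6483457278034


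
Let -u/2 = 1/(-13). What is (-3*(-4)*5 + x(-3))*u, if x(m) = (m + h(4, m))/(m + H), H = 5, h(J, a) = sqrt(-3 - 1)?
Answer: 9 + 2*I/13 ≈ 9.0 + 0.15385*I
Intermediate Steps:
h(J, a) = 2*I (h(J, a) = sqrt(-4) = 2*I)
u = 2/13 (u = -2/(-13) = -2*(-1/13) = 2/13 ≈ 0.15385)
x(m) = (m + 2*I)/(5 + m) (x(m) = (m + 2*I)/(m + 5) = (m + 2*I)/(5 + m))
(-3*(-4)*5 + x(-3))*u = (-3*(-4)*5 + (-3 + 2*I)/(5 - 3))*(2/13) = (12*5 + (-3 + 2*I)/2)*(2/13) = (60 + (-3 + 2*I)/2)*(2/13) = (60 + (-3/2 + I))*(2/13) = (117/2 + I)*(2/13) = 9 + 2*I/13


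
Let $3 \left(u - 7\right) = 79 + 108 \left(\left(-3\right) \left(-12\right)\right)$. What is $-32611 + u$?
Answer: $- \frac{93845}{3} \approx -31282.0$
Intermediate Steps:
$u = \frac{3988}{3}$ ($u = 7 + \frac{79 + 108 \left(\left(-3\right) \left(-12\right)\right)}{3} = 7 + \frac{79 + 108 \cdot 36}{3} = 7 + \frac{79 + 3888}{3} = 7 + \frac{1}{3} \cdot 3967 = 7 + \frac{3967}{3} = \frac{3988}{3} \approx 1329.3$)
$-32611 + u = -32611 + \frac{3988}{3} = - \frac{93845}{3}$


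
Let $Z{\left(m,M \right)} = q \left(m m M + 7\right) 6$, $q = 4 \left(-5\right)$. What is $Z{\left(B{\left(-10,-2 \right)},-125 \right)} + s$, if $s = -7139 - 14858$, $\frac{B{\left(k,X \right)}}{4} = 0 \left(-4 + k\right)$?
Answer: $-22837$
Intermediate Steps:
$q = -20$
$B{\left(k,X \right)} = 0$ ($B{\left(k,X \right)} = 4 \cdot 0 \left(-4 + k\right) = 4 \cdot 0 = 0$)
$Z{\left(m,M \right)} = -840 - 120 M m^{2}$ ($Z{\left(m,M \right)} = - 20 \left(m m M + 7\right) 6 = - 20 \left(m^{2} M + 7\right) 6 = - 20 \left(M m^{2} + 7\right) 6 = - 20 \left(7 + M m^{2}\right) 6 = \left(-140 - 20 M m^{2}\right) 6 = -840 - 120 M m^{2}$)
$s = -21997$
$Z{\left(B{\left(-10,-2 \right)},-125 \right)} + s = \left(-840 - - 15000 \cdot 0^{2}\right) - 21997 = \left(-840 - \left(-15000\right) 0\right) - 21997 = \left(-840 + 0\right) - 21997 = -840 - 21997 = -22837$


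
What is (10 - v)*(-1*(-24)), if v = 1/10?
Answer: 1188/5 ≈ 237.60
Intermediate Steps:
v = ⅒ ≈ 0.10000
(10 - v)*(-1*(-24)) = (10 - 1*⅒)*(-1*(-24)) = (10 - ⅒)*24 = (99/10)*24 = 1188/5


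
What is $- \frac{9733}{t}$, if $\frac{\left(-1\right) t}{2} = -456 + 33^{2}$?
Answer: $\frac{9733}{1266} \approx 7.688$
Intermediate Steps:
$t = -1266$ ($t = - 2 \left(-456 + 33^{2}\right) = - 2 \left(-456 + 1089\right) = \left(-2\right) 633 = -1266$)
$- \frac{9733}{t} = - \frac{9733}{-1266} = \left(-9733\right) \left(- \frac{1}{1266}\right) = \frac{9733}{1266}$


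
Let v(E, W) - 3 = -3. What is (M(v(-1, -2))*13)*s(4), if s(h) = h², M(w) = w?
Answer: 0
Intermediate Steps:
v(E, W) = 0 (v(E, W) = 3 - 3 = 0)
(M(v(-1, -2))*13)*s(4) = (0*13)*4² = 0*16 = 0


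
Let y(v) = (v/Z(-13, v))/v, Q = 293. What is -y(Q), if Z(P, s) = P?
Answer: 1/13 ≈ 0.076923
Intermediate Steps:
y(v) = -1/13 (y(v) = (v/(-13))/v = (v*(-1/13))/v = (-v/13)/v = -1/13)
-y(Q) = -1*(-1/13) = 1/13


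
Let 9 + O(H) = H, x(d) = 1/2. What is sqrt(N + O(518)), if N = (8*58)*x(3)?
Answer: sqrt(741) ≈ 27.221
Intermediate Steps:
x(d) = 1/2
N = 232 (N = (8*58)*(1/2) = 464*(1/2) = 232)
O(H) = -9 + H
sqrt(N + O(518)) = sqrt(232 + (-9 + 518)) = sqrt(232 + 509) = sqrt(741)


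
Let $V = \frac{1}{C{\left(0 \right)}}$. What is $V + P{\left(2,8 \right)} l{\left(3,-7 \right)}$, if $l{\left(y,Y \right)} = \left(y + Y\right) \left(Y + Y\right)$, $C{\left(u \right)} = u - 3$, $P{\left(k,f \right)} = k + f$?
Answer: $\frac{1679}{3} \approx 559.67$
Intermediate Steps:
$P{\left(k,f \right)} = f + k$
$C{\left(u \right)} = -3 + u$
$V = - \frac{1}{3}$ ($V = \frac{1}{-3 + 0} = \frac{1}{-3} = - \frac{1}{3} \approx -0.33333$)
$l{\left(y,Y \right)} = 2 Y \left(Y + y\right)$ ($l{\left(y,Y \right)} = \left(Y + y\right) 2 Y = 2 Y \left(Y + y\right)$)
$V + P{\left(2,8 \right)} l{\left(3,-7 \right)} = - \frac{1}{3} + \left(8 + 2\right) 2 \left(-7\right) \left(-7 + 3\right) = - \frac{1}{3} + 10 \cdot 2 \left(-7\right) \left(-4\right) = - \frac{1}{3} + 10 \cdot 56 = - \frac{1}{3} + 560 = \frac{1679}{3}$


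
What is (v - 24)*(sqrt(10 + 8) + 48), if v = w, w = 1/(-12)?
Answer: -1156 - 289*sqrt(2)/4 ≈ -1258.2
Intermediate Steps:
w = -1/12 ≈ -0.083333
v = -1/12 ≈ -0.083333
(v - 24)*(sqrt(10 + 8) + 48) = (-1/12 - 24)*(sqrt(10 + 8) + 48) = -289*(sqrt(18) + 48)/12 = -289*(3*sqrt(2) + 48)/12 = -289*(48 + 3*sqrt(2))/12 = -1156 - 289*sqrt(2)/4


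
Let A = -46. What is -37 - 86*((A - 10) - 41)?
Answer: 8305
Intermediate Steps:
-37 - 86*((A - 10) - 41) = -37 - 86*((-46 - 10) - 41) = -37 - 86*(-56 - 41) = -37 - 86*(-97) = -37 + 8342 = 8305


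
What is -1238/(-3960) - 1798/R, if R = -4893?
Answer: 2196269/3229380 ≈ 0.68009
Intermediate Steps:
-1238/(-3960) - 1798/R = -1238/(-3960) - 1798/(-4893) = -1238*(-1/3960) - 1798*(-1/4893) = 619/1980 + 1798/4893 = 2196269/3229380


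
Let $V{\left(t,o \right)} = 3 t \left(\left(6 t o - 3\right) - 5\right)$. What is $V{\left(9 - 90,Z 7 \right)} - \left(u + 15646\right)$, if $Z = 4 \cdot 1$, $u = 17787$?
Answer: $3275255$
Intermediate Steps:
$Z = 4$
$V{\left(t,o \right)} = 3 t \left(-8 + 6 o t\right)$ ($V{\left(t,o \right)} = 3 t \left(\left(6 o t - 3\right) - 5\right) = 3 t \left(\left(-3 + 6 o t\right) - 5\right) = 3 t \left(-8 + 6 o t\right)$)
$V{\left(9 - 90,Z 7 \right)} - \left(u + 15646\right) = 6 \left(9 - 90\right) \left(-4 + 3 \cdot 4 \cdot 7 \left(9 - 90\right)\right) - \left(17787 + 15646\right) = 6 \left(9 - 90\right) \left(-4 + 3 \cdot 28 \left(9 - 90\right)\right) - 33433 = 6 \left(-81\right) \left(-4 + 3 \cdot 28 \left(-81\right)\right) - 33433 = 6 \left(-81\right) \left(-4 - 6804\right) - 33433 = 6 \left(-81\right) \left(-6808\right) - 33433 = 3308688 - 33433 = 3275255$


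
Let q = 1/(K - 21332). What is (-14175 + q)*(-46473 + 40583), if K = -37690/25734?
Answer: 22918018003663380/274497689 ≈ 8.3491e+7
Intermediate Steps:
K = -18845/12867 (K = -37690*1/25734 = -18845/12867 ≈ -1.4646)
q = -12867/274497689 (q = 1/(-18845/12867 - 21332) = 1/(-274497689/12867) = -12867/274497689 ≈ -4.6875e-5)
(-14175 + q)*(-46473 + 40583) = (-14175 - 12867/274497689)*(-46473 + 40583) = -3891004754442/274497689*(-5890) = 22918018003663380/274497689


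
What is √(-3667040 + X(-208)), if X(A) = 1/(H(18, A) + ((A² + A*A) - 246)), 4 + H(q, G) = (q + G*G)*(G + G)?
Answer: I*√1177456399072600697274/17919034 ≈ 1915.0*I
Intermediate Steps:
H(q, G) = -4 + 2*G*(q + G²) (H(q, G) = -4 + (q + G*G)*(G + G) = -4 + (q + G²)*(2*G) = -4 + 2*G*(q + G²))
X(A) = 1/(-250 + 2*A² + 2*A³ + 36*A) (X(A) = 1/((-4 + 2*A³ + 2*A*18) + ((A² + A*A) - 246)) = 1/((-4 + 2*A³ + 36*A) + ((A² + A²) - 246)) = 1/((-4 + 2*A³ + 36*A) + (2*A² - 246)) = 1/((-4 + 2*A³ + 36*A) + (-246 + 2*A²)) = 1/(-250 + 2*A² + 2*A³ + 36*A))
√(-3667040 + X(-208)) = √(-3667040 + 1/(2*(-125 + (-208)² + (-208)³ + 18*(-208)))) = √(-3667040 + 1/(2*(-125 + 43264 - 8998912 - 3744))) = √(-3667040 + (½)/(-8959517)) = √(-3667040 + (½)*(-1/8959517)) = √(-3667040 - 1/17919034) = √(-65709814439361/17919034) = I*√1177456399072600697274/17919034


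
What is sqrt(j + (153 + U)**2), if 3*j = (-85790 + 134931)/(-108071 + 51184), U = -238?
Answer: 2*sqrt(52605254200506)/170661 ≈ 84.998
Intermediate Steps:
j = -49141/170661 (j = ((-85790 + 134931)/(-108071 + 51184))/3 = (49141/(-56887))/3 = (49141*(-1/56887))/3 = (1/3)*(-49141/56887) = -49141/170661 ≈ -0.28795)
sqrt(j + (153 + U)**2) = sqrt(-49141/170661 + (153 - 238)**2) = sqrt(-49141/170661 + (-85)**2) = sqrt(-49141/170661 + 7225) = sqrt(1232976584/170661) = 2*sqrt(52605254200506)/170661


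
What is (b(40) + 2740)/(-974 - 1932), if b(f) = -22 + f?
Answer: -1379/1453 ≈ -0.94907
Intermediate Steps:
(b(40) + 2740)/(-974 - 1932) = ((-22 + 40) + 2740)/(-974 - 1932) = (18 + 2740)/(-2906) = 2758*(-1/2906) = -1379/1453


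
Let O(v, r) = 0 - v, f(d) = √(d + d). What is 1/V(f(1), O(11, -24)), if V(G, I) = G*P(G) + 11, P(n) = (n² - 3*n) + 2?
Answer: -5/7 + 4*√2/7 ≈ 0.093836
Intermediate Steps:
P(n) = 2 + n² - 3*n
f(d) = √2*√d (f(d) = √(2*d) = √2*√d)
O(v, r) = -v
V(G, I) = 11 + G*(2 + G² - 3*G) (V(G, I) = G*(2 + G² - 3*G) + 11 = 11 + G*(2 + G² - 3*G))
1/V(f(1), O(11, -24)) = 1/(11 + (√2*√1)*(2 + (√2*√1)² - 3*√2*√1)) = 1/(11 + (√2*1)*(2 + (√2*1)² - 3*√2)) = 1/(11 + √2*(2 + (√2)² - 3*√2)) = 1/(11 + √2*(2 + 2 - 3*√2)) = 1/(11 + √2*(4 - 3*√2))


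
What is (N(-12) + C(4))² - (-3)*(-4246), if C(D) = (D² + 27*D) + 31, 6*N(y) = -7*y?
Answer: 15823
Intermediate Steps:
N(y) = -7*y/6 (N(y) = (-7*y)/6 = -7*y/6)
C(D) = 31 + D² + 27*D
(N(-12) + C(4))² - (-3)*(-4246) = (-7/6*(-12) + (31 + 4² + 27*4))² - (-3)*(-4246) = (14 + (31 + 16 + 108))² - 1*12738 = (14 + 155)² - 12738 = 169² - 12738 = 28561 - 12738 = 15823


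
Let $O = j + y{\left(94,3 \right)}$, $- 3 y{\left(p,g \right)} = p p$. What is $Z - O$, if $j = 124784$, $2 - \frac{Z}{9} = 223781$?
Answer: $- \frac{6407549}{3} \approx -2.1358 \cdot 10^{6}$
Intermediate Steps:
$Z = -2014011$ ($Z = 18 - 2014029 = -2014011$)
$y{\left(p,g \right)} = - \frac{p^{2}}{3}$ ($y{\left(p,g \right)} = - \frac{p p}{3} = - \frac{p^{2}}{3}$)
$O = \frac{365516}{3}$ ($O = 124784 - \frac{94^{2}}{3} = 124784 - \frac{8836}{3} = \frac{365516}{3} \approx 1.2184 \cdot 10^{5}$)
$Z - O = -2014011 - \frac{365516}{3} = - \frac{6407549}{3}$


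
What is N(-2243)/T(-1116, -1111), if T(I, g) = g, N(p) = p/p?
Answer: -1/1111 ≈ -0.00090009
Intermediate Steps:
N(p) = 1
N(-2243)/T(-1116, -1111) = 1/(-1111) = 1*(-1/1111) = -1/1111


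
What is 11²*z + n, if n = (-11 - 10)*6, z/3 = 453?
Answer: 164313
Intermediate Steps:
z = 1359 (z = 3*453 = 1359)
n = -126 (n = -21*6 = -126)
11²*z + n = 11²*1359 - 126 = 121*1359 - 126 = 164439 - 126 = 164313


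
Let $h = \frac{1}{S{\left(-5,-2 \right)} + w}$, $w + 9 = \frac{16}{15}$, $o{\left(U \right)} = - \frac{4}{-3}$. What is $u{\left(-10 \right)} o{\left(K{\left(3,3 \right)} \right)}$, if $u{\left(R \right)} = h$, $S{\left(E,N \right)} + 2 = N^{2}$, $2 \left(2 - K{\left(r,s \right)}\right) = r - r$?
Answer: $- \frac{20}{89} \approx -0.22472$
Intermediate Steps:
$K{\left(r,s \right)} = 2$ ($K{\left(r,s \right)} = 2 - \frac{r - r}{2} = 2 - 0 = 2 + 0 = 2$)
$S{\left(E,N \right)} = -2 + N^{2}$
$o{\left(U \right)} = \frac{4}{3}$ ($o{\left(U \right)} = \left(-4\right) \left(- \frac{1}{3}\right) = \frac{4}{3}$)
$w = - \frac{119}{15}$ ($w = -9 + \frac{16}{15} = - \frac{119}{15} \approx -7.9333$)
$h = - \frac{15}{89}$ ($h = \frac{1}{\left(-2 + \left(-2\right)^{2}\right) - \frac{119}{15}} = \frac{1}{\left(-2 + 4\right) - \frac{119}{15}} = \frac{1}{2 - \frac{119}{15}} = \frac{1}{- \frac{89}{15}} = - \frac{15}{89} \approx -0.16854$)
$u{\left(R \right)} = - \frac{15}{89}$
$u{\left(-10 \right)} o{\left(K{\left(3,3 \right)} \right)} = \left(- \frac{15}{89}\right) \frac{4}{3} = - \frac{20}{89}$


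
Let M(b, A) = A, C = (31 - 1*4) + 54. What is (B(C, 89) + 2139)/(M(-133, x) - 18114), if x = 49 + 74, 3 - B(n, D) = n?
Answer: -229/1999 ≈ -0.11456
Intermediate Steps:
C = 81 (C = (31 - 4) + 54 = 27 + 54 = 81)
B(n, D) = 3 - n
x = 123
(B(C, 89) + 2139)/(M(-133, x) - 18114) = ((3 - 1*81) + 2139)/(123 - 18114) = ((3 - 81) + 2139)/(-17991) = (-78 + 2139)*(-1/17991) = 2061*(-1/17991) = -229/1999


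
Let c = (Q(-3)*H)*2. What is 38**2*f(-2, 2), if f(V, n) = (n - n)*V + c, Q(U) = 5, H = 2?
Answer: 28880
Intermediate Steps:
c = 20 (c = (5*2)*2 = 10*2 = 20)
f(V, n) = 20 (f(V, n) = (n - n)*V + 20 = 0*V + 20 = 0 + 20 = 20)
38**2*f(-2, 2) = 38**2*20 = 1444*20 = 28880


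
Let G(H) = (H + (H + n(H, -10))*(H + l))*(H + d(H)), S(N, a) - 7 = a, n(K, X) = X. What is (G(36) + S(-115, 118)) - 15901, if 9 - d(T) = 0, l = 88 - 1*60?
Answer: 60724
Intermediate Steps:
l = 28 (l = 88 - 60 = 28)
S(N, a) = 7 + a
d(T) = 9 (d(T) = 9 - 1*0 = 9 + 0 = 9)
G(H) = (9 + H)*(H + (-10 + H)*(28 + H)) (G(H) = (H + (H - 10)*(H + 28))*(H + 9) = (H + (-10 + H)*(28 + H))*(9 + H) = (9 + H)*(H + (-10 + H)*(28 + H)))
(G(36) + S(-115, 118)) - 15901 = ((-2520 + 36**3 - 109*36 + 28*36**2) + (7 + 118)) - 15901 = ((-2520 + 46656 - 3924 + 28*1296) + 125) - 15901 = ((-2520 + 46656 - 3924 + 36288) + 125) - 15901 = (76500 + 125) - 15901 = 76625 - 15901 = 60724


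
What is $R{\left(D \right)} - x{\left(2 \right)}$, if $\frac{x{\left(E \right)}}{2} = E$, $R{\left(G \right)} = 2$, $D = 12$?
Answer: $-2$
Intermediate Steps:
$x{\left(E \right)} = 2 E$
$R{\left(D \right)} - x{\left(2 \right)} = 2 - 2 \cdot 2 = 2 - 4 = -2$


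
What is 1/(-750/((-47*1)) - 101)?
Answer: -47/3997 ≈ -0.011759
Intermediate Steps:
1/(-750/((-47*1)) - 101) = 1/(-750/(-47) - 101) = 1/(-750*(-1/47) - 101) = 1/(750/47 - 101) = 1/(-3997/47) = -47/3997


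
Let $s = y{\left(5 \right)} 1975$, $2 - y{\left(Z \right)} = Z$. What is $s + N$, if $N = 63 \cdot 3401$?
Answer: $208338$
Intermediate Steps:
$N = 214263$
$y{\left(Z \right)} = 2 - Z$
$s = -5925$ ($s = \left(2 - 5\right) 1975 = \left(-3\right) 1975 = -5925$)
$s + N = -5925 + 214263 = 208338$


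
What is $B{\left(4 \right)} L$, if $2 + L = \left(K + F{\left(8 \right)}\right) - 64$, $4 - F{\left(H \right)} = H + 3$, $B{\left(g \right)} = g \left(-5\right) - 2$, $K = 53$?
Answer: $440$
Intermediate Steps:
$B{\left(g \right)} = -2 - 5 g$ ($B{\left(g \right)} = - 5 g - 2 = -2 - 5 g$)
$F{\left(H \right)} = 1 - H$ ($F{\left(H \right)} = 4 - \left(H + 3\right) = 4 - \left(3 + H\right) = 1 - H$)
$L = -20$ ($L = -2 + \left(\left(53 + \left(1 - 8\right)\right) - 64\right) = -2 + \left(\left(53 - 7\right) - 64\right) = -2 + \left(46 - 64\right) = -2 - 18 = -20$)
$B{\left(4 \right)} L = \left(-2 - 20\right) \left(-20\right) = \left(-22\right) \left(-20\right) = 440$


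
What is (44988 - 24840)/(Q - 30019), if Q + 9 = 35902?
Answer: 3358/979 ≈ 3.4300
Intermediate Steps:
Q = 35893 (Q = -9 + 35902 = 35893)
(44988 - 24840)/(Q - 30019) = (44988 - 24840)/(35893 - 30019) = 20148/5874 = 20148*(1/5874) = 3358/979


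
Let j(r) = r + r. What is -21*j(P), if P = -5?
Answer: 210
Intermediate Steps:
j(r) = 2*r
-21*j(P) = -42*(-5) = -21*(-10) = 210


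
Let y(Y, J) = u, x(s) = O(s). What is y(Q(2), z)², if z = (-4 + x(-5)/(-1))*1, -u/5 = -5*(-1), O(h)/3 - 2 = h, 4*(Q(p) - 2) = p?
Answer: 625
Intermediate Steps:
Q(p) = 2 + p/4
O(h) = 6 + 3*h
x(s) = 6 + 3*s
u = -25 (u = -(-25)*(-1) = -5*5 = -25)
z = 5 (z = (-4 + (6 + 3*(-5))/(-1))*1 = (-4 + (6 - 15)*(-1))*1 = (-4 - 9*(-1))*1 = (-4 + 9)*1 = 5*1 = 5)
y(Y, J) = -25
y(Q(2), z)² = (-25)² = 625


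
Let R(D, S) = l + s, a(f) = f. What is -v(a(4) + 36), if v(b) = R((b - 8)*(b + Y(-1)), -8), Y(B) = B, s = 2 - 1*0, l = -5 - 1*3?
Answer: 6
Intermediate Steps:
l = -8 (l = -5 - 3 = -8)
s = 2 (s = 2 + 0 = 2)
R(D, S) = -6 (R(D, S) = -8 + 2 = -6)
v(b) = -6
-v(a(4) + 36) = -1*(-6) = 6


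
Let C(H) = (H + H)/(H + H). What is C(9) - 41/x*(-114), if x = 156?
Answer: 805/26 ≈ 30.962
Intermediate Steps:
C(H) = 1 (C(H) = (2*H)/((2*H)) = (2*H)*(1/(2*H)) = 1)
C(9) - 41/x*(-114) = 1 - 41/156*(-114) = 1 + 779/26 = 805/26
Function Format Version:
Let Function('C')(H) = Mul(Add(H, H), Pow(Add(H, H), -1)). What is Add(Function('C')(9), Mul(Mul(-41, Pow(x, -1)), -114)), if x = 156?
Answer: Rational(805, 26) ≈ 30.962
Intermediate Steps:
Function('C')(H) = 1 (Function('C')(H) = Mul(Mul(2, H), Pow(Mul(2, H), -1)) = Mul(Mul(2, H), Mul(Rational(1, 2), Pow(H, -1))) = 1)
Add(Function('C')(9), Mul(Mul(-41, Pow(x, -1)), -114)) = Add(1, Mul(Mul(-41, Pow(156, -1)), -114)) = Add(1, Mul(Mul(-41, Rational(1, 156)), -114)) = Add(1, Mul(Rational(-41, 156), -114)) = Add(1, Rational(779, 26)) = Rational(805, 26)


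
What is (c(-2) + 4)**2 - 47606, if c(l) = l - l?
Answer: -47590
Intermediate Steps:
c(l) = 0
(c(-2) + 4)**2 - 47606 = (0 + 4)**2 - 47606 = 4**2 - 47606 = 16 - 47606 = -47590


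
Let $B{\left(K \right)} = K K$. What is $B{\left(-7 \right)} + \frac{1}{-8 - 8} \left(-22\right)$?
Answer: $\frac{403}{8} \approx 50.375$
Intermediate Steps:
$B{\left(K \right)} = K^{2}$
$B{\left(-7 \right)} + \frac{1}{-8 - 8} \left(-22\right) = \left(-7\right)^{2} + \frac{1}{-8 - 8} \left(-22\right) = 49 + \frac{1}{-16} \left(-22\right) = 49 - - \frac{11}{8} = 49 + \frac{11}{8} = \frac{403}{8}$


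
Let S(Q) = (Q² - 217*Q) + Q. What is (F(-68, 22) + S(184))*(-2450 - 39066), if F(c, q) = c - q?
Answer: 248182648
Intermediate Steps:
S(Q) = Q² - 216*Q
(F(-68, 22) + S(184))*(-2450 - 39066) = ((-68 - 1*22) + 184*(-216 + 184))*(-2450 - 39066) = ((-68 - 22) + 184*(-32))*(-41516) = (-90 - 5888)*(-41516) = -5978*(-41516) = 248182648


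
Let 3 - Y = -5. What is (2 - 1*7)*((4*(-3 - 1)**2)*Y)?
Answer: -2560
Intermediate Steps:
Y = 8 (Y = 3 - 1*(-5) = 3 + 5 = 8)
(2 - 1*7)*((4*(-3 - 1)**2)*Y) = (2 - 1*7)*((4*(-3 - 1)**2)*8) = (2 - 7)*((4*(-4)**2)*8) = -5*4*16*8 = -320*8 = -5*512 = -2560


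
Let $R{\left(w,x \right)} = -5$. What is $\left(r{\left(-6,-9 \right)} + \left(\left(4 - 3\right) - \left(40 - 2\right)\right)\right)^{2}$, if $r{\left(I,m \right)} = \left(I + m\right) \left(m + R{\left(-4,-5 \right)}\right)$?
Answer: $29929$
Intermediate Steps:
$r{\left(I,m \right)} = \left(-5 + m\right) \left(I + m\right)$ ($r{\left(I,m \right)} = \left(I + m\right) \left(m - 5\right) = \left(I + m\right) \left(-5 + m\right) = \left(-5 + m\right) \left(I + m\right)$)
$\left(r{\left(-6,-9 \right)} + \left(\left(4 - 3\right) - \left(40 - 2\right)\right)\right)^{2} = \left(\left(\left(-9\right)^{2} - -30 - -45 - -54\right) + \left(\left(4 - 3\right) - \left(40 - 2\right)\right)\right)^{2} = \left(\left(81 + 30 + 45 + 54\right) + \left(\left(4 - 3\right) - \left(40 - 2\right)\right)\right)^{2} = \left(210 + \left(1 - 38\right)\right)^{2} = \left(210 - 37\right)^{2} = 173^{2} = 29929$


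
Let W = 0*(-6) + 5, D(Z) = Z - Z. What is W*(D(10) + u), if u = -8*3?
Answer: -120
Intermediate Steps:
D(Z) = 0
W = 5 (W = 0 + 5 = 5)
u = -24
W*(D(10) + u) = 5*(0 - 24) = 5*(-24) = -120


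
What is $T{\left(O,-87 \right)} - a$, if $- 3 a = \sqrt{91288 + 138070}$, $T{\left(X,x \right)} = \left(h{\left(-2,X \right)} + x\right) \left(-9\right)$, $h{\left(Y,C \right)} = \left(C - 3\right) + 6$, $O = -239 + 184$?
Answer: $1251 + \frac{\sqrt{229358}}{3} \approx 1410.6$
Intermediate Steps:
$O = -55$
$h{\left(Y,C \right)} = 3 + C$ ($h{\left(Y,C \right)} = \left(-3 + C\right) + 6 = 3 + C$)
$T{\left(X,x \right)} = -27 - 9 X - 9 x$ ($T{\left(X,x \right)} = \left(\left(3 + X\right) + x\right) \left(-9\right) = \left(3 + X + x\right) \left(-9\right) = -27 - 9 X - 9 x$)
$a = - \frac{\sqrt{229358}}{3}$ ($a = - \frac{\sqrt{91288 + 138070}}{3} = - \frac{\sqrt{229358}}{3} \approx -159.64$)
$T{\left(O,-87 \right)} - a = \left(-27 - -495 - -783\right) - - \frac{\sqrt{229358}}{3} = \left(-27 + 495 + 783\right) + \frac{\sqrt{229358}}{3} = 1251 + \frac{\sqrt{229358}}{3}$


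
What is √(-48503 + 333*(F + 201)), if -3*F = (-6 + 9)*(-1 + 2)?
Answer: √18097 ≈ 134.53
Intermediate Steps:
F = -1 (F = -(-6 + 9)*(-1 + 2)/3 = -1 ≈ -1.0000)
√(-48503 + 333*(F + 201)) = √(-48503 + 333*(-1 + 201)) = √(-48503 + 333*200) = √(-48503 + 66600) = √18097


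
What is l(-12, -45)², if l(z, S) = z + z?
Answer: 576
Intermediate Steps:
l(z, S) = 2*z
l(-12, -45)² = (2*(-12))² = (-24)² = 576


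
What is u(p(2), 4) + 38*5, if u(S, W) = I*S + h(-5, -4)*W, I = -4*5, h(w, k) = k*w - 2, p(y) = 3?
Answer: 202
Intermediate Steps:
h(w, k) = -2 + k*w
I = -20
u(S, W) = -20*S + 18*W (u(S, W) = -20*S + (-2 - 4*(-5))*W = -20*S + (-2 + 20)*W = -20*S + 18*W)
u(p(2), 4) + 38*5 = (-20*3 + 18*4) + 38*5 = (-60 + 72) + 190 = 12 + 190 = 202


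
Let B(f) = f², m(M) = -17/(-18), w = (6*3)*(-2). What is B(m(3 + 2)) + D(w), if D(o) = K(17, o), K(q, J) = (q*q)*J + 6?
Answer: -3368663/324 ≈ -10397.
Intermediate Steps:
w = -36 (w = 18*(-2) = -36)
K(q, J) = 6 + J*q² (K(q, J) = q²*J + 6 = J*q² + 6 = 6 + J*q²)
D(o) = 6 + 289*o (D(o) = 6 + o*17² = 6 + o*289 = 6 + 289*o)
m(M) = 17/18 (m(M) = -17*(-1/18) = 17/18)
B(m(3 + 2)) + D(w) = (17/18)² + (6 + 289*(-36)) = 289/324 + (6 - 10404) = 289/324 - 10398 = -3368663/324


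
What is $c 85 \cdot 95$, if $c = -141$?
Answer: $-1138575$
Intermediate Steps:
$c 85 \cdot 95 = \left(-141\right) 85 \cdot 95 = \left(-11985\right) 95 = -1138575$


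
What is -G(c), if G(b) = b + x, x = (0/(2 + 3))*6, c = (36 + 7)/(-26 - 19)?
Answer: 43/45 ≈ 0.95556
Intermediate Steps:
c = -43/45 (c = 43/(-45) = 43*(-1/45) = -43/45 ≈ -0.95556)
x = 0 (x = (0/5)*6 = (0*(⅕))*6 = 0*6 = 0)
G(b) = b (G(b) = b + 0 = b)
-G(c) = -1*(-43/45) = 43/45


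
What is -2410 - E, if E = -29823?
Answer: 27413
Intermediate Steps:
-2410 - E = -2410 - 1*(-29823) = -2410 + 29823 = 27413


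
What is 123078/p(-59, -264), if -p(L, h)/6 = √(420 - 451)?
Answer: 20513*I*√31/31 ≈ 3684.2*I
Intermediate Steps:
p(L, h) = -6*I*√31 (p(L, h) = -6*√(420 - 451) = -6*I*√31)
123078/p(-59, -264) = 123078/((-6*I*√31)) = 123078*(I*√31/186) = 20513*I*√31/31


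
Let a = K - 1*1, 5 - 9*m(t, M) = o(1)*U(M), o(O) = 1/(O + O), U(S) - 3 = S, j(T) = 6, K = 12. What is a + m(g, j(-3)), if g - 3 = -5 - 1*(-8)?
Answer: 199/18 ≈ 11.056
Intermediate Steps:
U(S) = 3 + S
g = 6 (g = 3 + (-5 - 1*(-8)) = 3 + (-5 + 8) = 3 + 3 = 6)
o(O) = 1/(2*O)
m(t, M) = 7/18 - M/18 (m(t, M) = 5/9 - (½)/1*(3 + M)/9 = 5/9 - (½)*1*(3 + M)/9 = 5/9 - (3 + M)/18 = 5/9 - (3/2 + M/2)/9 = 5/9 + (-⅙ - M/18) = 7/18 - M/18)
a = 11 (a = 12 - 1*1 = 12 - 1 = 11)
a + m(g, j(-3)) = 11 + (7/18 - 1/18*6) = 11 + (7/18 - ⅓) = 11 + 1/18 = 199/18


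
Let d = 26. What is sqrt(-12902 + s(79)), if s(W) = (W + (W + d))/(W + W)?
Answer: I*sqrt(80514114)/79 ≈ 113.58*I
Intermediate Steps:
s(W) = (26 + 2*W)/(2*W) (s(W) = (W + (W + 26))/(W + W) = (W + (26 + W))/((2*W)) = (26 + 2*W)*(1/(2*W)) = (26 + 2*W)/(2*W))
sqrt(-12902 + s(79)) = sqrt(-12902 + (13 + 79)/79) = sqrt(-12902 + (1/79)*92) = sqrt(-12902 + 92/79) = sqrt(-1019166/79) = I*sqrt(80514114)/79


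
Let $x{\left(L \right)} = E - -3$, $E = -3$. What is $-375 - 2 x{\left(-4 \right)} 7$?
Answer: $-375$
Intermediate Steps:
$x{\left(L \right)} = 0$ ($x{\left(L \right)} = -3 - -3 = -3 + 3 = 0$)
$-375 - 2 x{\left(-4 \right)} 7 = -375 - 2 \cdot 0 \cdot 7 = -375 - 0 \cdot 7 = -375 - 0 = -375 + 0 = -375$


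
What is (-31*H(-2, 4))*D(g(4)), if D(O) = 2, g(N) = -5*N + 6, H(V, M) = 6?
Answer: -372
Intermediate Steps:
g(N) = 6 - 5*N
(-31*H(-2, 4))*D(g(4)) = -31*6*2 = -186*2 = -372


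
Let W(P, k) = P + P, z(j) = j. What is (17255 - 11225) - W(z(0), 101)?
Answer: 6030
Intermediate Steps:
W(P, k) = 2*P
(17255 - 11225) - W(z(0), 101) = (17255 - 11225) - 2*0 = 6030 - 1*0 = 6030 + 0 = 6030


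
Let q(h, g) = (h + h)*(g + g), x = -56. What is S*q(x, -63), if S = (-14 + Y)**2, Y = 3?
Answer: 1707552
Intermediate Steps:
S = 121 (S = (-14 + 3)**2 = (-11)**2 = 121)
q(h, g) = 4*g*h (q(h, g) = (2*h)*(2*g) = 4*g*h)
S*q(x, -63) = 121*(4*(-63)*(-56)) = 121*14112 = 1707552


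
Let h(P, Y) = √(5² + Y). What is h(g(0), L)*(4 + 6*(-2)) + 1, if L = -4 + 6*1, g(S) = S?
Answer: 1 - 24*√3 ≈ -40.569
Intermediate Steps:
L = 2 (L = -4 + 6 = 2)
h(P, Y) = √(25 + Y)
h(g(0), L)*(4 + 6*(-2)) + 1 = √(25 + 2)*(4 + 6*(-2)) + 1 = √27*(4 - 12) + 1 = (3*√3)*(-8) + 1 = -24*√3 + 1 = 1 - 24*√3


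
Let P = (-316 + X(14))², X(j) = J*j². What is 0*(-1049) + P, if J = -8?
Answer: 3549456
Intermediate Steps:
X(j) = -8*j²
P = 3549456 (P = (-316 - 8*14²)² = (-316 - 8*196)² = (-316 - 1568)² = (-1884)² = 3549456)
0*(-1049) + P = 0*(-1049) + 3549456 = 0 + 3549456 = 3549456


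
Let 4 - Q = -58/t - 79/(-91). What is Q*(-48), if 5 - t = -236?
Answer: -3550224/21931 ≈ -161.88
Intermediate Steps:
t = 241 (t = 5 - 1*(-236) = 5 + 236 = 241)
Q = 73963/21931 (Q = 4 - (-58/241 - 79/(-91)) = 4 - (-58*1/241 - 79*(-1/91)) = 4 - (-58/241 + 79/91) = 4 - 1*13761/21931 = 4 - 13761/21931 = 73963/21931 ≈ 3.3725)
Q*(-48) = (73963/21931)*(-48) = -3550224/21931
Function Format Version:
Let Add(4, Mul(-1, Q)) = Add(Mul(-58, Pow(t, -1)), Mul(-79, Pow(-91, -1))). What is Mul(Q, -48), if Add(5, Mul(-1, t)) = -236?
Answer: Rational(-3550224, 21931) ≈ -161.88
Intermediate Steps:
t = 241 (t = Add(5, Mul(-1, -236)) = Add(5, 236) = 241)
Q = Rational(73963, 21931) (Q = Add(4, Mul(-1, Add(Mul(-58, Pow(241, -1)), Mul(-79, Pow(-91, -1))))) = Add(4, Mul(-1, Add(Mul(-58, Rational(1, 241)), Mul(-79, Rational(-1, 91))))) = Add(4, Mul(-1, Add(Rational(-58, 241), Rational(79, 91)))) = Add(4, Mul(-1, Rational(13761, 21931))) = Add(4, Rational(-13761, 21931)) = Rational(73963, 21931) ≈ 3.3725)
Mul(Q, -48) = Mul(Rational(73963, 21931), -48) = Rational(-3550224, 21931)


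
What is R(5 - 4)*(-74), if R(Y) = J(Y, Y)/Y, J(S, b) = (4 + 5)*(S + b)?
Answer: -1332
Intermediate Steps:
J(S, b) = 9*S + 9*b (J(S, b) = 9*(S + b) = 9*S + 9*b)
R(Y) = 18 (R(Y) = (9*Y + 9*Y)/Y = (18*Y)/Y = 18)
R(5 - 4)*(-74) = 18*(-74) = -1332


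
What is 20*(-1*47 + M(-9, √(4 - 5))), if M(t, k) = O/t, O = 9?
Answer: -960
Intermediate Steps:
M(t, k) = 9/t
20*(-1*47 + M(-9, √(4 - 5))) = 20*(-1*47 + 9/(-9)) = 20*(-47 + 9*(-⅑)) = 20*(-47 - 1) = 20*(-48) = -960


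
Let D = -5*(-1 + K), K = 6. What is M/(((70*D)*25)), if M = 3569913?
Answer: -3569913/43750 ≈ -81.598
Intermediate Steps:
D = -25 (D = -5*(-1 + 6) = -5*5 = -25)
M/(((70*D)*25)) = 3569913/(((70*(-25))*25)) = 3569913/((-1750*25)) = 3569913/(-43750) = 3569913*(-1/43750) = -3569913/43750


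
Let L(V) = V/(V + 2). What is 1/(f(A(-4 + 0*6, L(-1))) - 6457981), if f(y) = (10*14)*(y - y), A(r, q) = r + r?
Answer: -1/6457981 ≈ -1.5485e-7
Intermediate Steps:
L(V) = V/(2 + V)
A(r, q) = 2*r
f(y) = 0 (f(y) = 140*0 = 0)
1/(f(A(-4 + 0*6, L(-1))) - 6457981) = 1/(0 - 6457981) = 1/(-6457981) = -1/6457981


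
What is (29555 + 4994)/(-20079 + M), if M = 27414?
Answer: 34549/7335 ≈ 4.7102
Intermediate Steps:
(29555 + 4994)/(-20079 + M) = (29555 + 4994)/(-20079 + 27414) = 34549/7335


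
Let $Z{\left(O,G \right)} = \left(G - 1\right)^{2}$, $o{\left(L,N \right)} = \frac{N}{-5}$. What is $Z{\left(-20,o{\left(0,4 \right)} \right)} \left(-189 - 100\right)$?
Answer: $- \frac{23409}{25} \approx -936.36$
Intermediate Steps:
$o{\left(L,N \right)} = - \frac{N}{5}$ ($o{\left(L,N \right)} = N \left(- \frac{1}{5}\right) = - \frac{N}{5}$)
$Z{\left(O,G \right)} = \left(-1 + G\right)^{2}$
$Z{\left(-20,o{\left(0,4 \right)} \right)} \left(-189 - 100\right) = \left(-1 - \frac{4}{5}\right)^{2} \left(-189 - 100\right) = \left(-1 - \frac{4}{5}\right)^{2} \left(-289\right) = \left(- \frac{9}{5}\right)^{2} \left(-289\right) = \frac{81}{25} \left(-289\right) = - \frac{23409}{25}$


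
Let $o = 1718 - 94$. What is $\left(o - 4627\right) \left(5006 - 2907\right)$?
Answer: $-6303297$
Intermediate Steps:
$o = 1624$ ($o = 1718 - 94 = 1624$)
$\left(o - 4627\right) \left(5006 - 2907\right) = \left(1624 - 4627\right) \left(5006 - 2907\right) = \left(-3003\right) 2099 = -6303297$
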